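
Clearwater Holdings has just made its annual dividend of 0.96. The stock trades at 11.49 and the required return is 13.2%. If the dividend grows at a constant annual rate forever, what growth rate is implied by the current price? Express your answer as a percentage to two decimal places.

4.47%

P = D₀(1+g)/(r−g) ⇒ P(r−g) = D₀(1+g) ⇒ g(P+D₀) = P·r − D₀
g = (P·r − D₀)/(P + D₀) = (11.49×0.132 − 0.96) / (11.49 + 0.96) = 0.044713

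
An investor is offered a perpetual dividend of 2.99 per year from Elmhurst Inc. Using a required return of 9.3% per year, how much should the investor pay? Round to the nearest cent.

32.15

Level perpetuity: PV = C / r = 2.99 / 0.093 = 32.15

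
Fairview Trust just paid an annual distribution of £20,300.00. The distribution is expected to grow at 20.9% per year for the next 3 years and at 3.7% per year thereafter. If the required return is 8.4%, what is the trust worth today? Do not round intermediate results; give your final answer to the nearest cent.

D_1 = 24542.70000
D_2 = 29672.12430
D_3 = 35873.59828
Terminal value at year 3: TV = D_3×(1+g_2)/(r−g_2) = 37200.92142/0.047 = 791508.96628
P_0 = D_1/(1+r)^1 + D_2/(1+r)^2 + D_3/(1+r)^3 + TV/(1+r)^3
    = 22640.86716 + 25251.66826 + 28163.53038 + 621395.34042 = 697451.40622

£697451.41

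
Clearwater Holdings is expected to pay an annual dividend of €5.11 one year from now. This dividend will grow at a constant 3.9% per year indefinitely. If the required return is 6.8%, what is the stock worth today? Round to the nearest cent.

€176.21

Growing perpetuity: P = D₁ / (r − g) = €5.1100 / (0.068 − 0.039) = €176.21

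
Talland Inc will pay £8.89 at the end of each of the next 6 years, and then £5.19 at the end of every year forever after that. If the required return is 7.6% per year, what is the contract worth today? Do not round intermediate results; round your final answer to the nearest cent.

£85.60

PV of 6-year annuity: £8.89 × [1 − (1+0.076)^−6] / 0.076 = 41.60090
Perpetuity value at year 6: £5.19 / 0.076 = 68.28947
PV of perpetuity: 68.28947 / (1+0.076)^6 = 44.00278
Total PV = 41.60090 + 44.00278 = 85.60369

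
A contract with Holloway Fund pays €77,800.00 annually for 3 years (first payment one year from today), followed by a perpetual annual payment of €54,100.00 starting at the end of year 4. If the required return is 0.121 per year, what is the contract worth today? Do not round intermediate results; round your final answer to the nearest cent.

€503933.16

PV of 3-year annuity: €77,800.00 × [1 − (1+0.121)^−3] / 0.121 = 186541.83602
Perpetuity value at year 3: €54,100.00 / 0.121 = 447107.43802
PV of perpetuity: 447107.43802 / (1+0.121)^3 = 317391.32839
Total PV = 186541.83602 + 317391.32839 = 503933.16441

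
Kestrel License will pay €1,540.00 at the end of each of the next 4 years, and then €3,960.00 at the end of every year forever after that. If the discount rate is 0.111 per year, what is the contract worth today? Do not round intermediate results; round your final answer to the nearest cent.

PV of 4-year annuity: €1,540.00 × [1 − (1+0.111)^−4] / 0.111 = 4767.58326
Perpetuity value at year 4: €3,960.00 / 0.111 = 35675.67568
PV of perpetuity: 35675.67568 / (1+0.111)^4 = 23416.17588
Total PV = 4767.58326 + 23416.17588 = 28183.75913

€28183.76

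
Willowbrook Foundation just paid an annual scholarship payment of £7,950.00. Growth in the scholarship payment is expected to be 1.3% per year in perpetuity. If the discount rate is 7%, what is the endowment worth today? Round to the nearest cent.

D₁ = D₀ × (1 + g) = £7,950.00 × 1.013 = £8,053.3500
Growing perpetuity: P = D₁ / (r − g) = £8,053.3500 / (0.07 − 0.013) = £141,286.84

£141286.84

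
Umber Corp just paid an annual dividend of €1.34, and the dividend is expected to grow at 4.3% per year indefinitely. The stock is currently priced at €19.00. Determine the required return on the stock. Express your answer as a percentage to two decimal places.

D₁ = €1.34 × 1.043 = €1.3976
P = D₁/(r − g) ⇒ r = D₁/P + g = €1.3976/€19.00 + 0.043 = 0.073559 + 0.043 = 0.116559

11.66%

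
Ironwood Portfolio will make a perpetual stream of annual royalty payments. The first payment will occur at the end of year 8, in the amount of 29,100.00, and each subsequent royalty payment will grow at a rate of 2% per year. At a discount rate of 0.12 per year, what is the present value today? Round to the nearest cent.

131633.62

Value at end of year 7: C₁ / (r − g) = 29,100.00 / (0.12 − 0.02) = 291,000.0000
Discount to today: PV = 291,000.0000 / (1 + 0.12)^7 = 291,000.0000 / 2.210681 = 131,633.62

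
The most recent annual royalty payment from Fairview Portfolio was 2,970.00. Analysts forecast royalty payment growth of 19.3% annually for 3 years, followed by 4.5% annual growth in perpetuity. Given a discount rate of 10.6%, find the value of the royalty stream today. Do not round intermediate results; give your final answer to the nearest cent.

74242.29

D_1 = 3543.21000
D_2 = 4227.04953
D_3 = 5042.87009
Terminal value at year 3: TV = D_3×(1+g_2)/(r−g_2) = 5269.79924/0.061 = 86390.15153
P_0 = D_1/(1+r)^1 + D_2/(1+r)^2 + D_3/(1+r)^3 + TV/(1+r)^3
    = 3203.62568 + 3455.62878 + 3727.45492 + 63855.58013 = 74242.28951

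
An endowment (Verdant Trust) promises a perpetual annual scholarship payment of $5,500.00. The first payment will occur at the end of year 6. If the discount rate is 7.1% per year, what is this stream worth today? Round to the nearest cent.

Value at end of year 5: C / r = $5,500.00 / 0.071 = $77,464.7887
Discount to today: PV = $77,464.7887 / (1 + 0.071)^5 = $77,464.7887 / 1.409118 = $54,973.96

$54973.96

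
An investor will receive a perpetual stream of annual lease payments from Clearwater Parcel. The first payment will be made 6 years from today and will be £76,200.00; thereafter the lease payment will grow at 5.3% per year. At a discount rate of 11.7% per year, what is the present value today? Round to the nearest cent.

Value at end of year 5: C₁ / (r − g) = £76,200.00 / (0.117 − 0.053) = £1,190,625.0000
Discount to today: PV = £1,190,625.0000 / (1 + 0.117)^5 = £1,190,625.0000 / 1.738865 = £684,713.88

£684713.88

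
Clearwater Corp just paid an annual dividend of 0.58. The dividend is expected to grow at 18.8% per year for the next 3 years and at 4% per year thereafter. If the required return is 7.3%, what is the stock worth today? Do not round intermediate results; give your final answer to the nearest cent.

D_1 = 0.68904
D_2 = 0.81858
D_3 = 0.97247
Terminal value at year 3: TV = D_3×(1+g_2)/(r−g_2) = 1.01137/0.033 = 30.64762
P_0 = D_1/(1+r)^1 + D_2/(1+r)^2 + D_3/(1+r)^3 + TV/(1+r)^3
    = 0.64216 + 0.71099 + 0.78719 + 24.80833 = 26.94867

26.95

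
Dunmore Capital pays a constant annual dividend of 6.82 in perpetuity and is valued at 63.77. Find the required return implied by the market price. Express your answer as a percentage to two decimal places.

P = C/r ⇒ r = C/P = 6.82/63.77 = 0.106947

10.69%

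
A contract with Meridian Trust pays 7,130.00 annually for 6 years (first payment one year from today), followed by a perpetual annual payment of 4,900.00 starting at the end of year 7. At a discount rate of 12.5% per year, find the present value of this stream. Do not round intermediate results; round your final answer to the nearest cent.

PV of 6-year annuity: 7,130.00 × [1 − (1+0.125)^−6] / 0.125 = 28903.86869
Perpetuity value at year 6: 4,900.00 / 0.125 = 39200.00000
PV of perpetuity: 39200.00000 / (1+0.125)^6 = 19336.19122
Total PV = 28903.86869 + 19336.19122 = 48240.05991

48240.06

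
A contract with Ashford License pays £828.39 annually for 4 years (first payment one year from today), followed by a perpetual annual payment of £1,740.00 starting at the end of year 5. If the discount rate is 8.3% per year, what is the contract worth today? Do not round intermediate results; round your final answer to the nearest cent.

£17964.54

PV of 4-year annuity: £828.39 × [1 − (1+0.083)^−4] / 0.083 = 2725.51033
Perpetuity value at year 4: £1,740.00 / 0.083 = 20963.85542
PV of perpetuity: 20963.85542 / (1+0.083)^4 = 15239.03019
Total PV = 2725.51033 + 15239.03019 = 17964.54052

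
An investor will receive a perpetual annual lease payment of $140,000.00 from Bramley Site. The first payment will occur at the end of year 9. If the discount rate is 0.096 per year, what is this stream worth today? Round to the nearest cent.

Value at end of year 8: C / r = $140,000.00 / 0.096 = $1,458,333.3333
Discount to today: PV = $1,458,333.3333 / (1 + 0.096)^8 = $1,458,333.3333 / 2.082018 = $700,442.31

$700442.31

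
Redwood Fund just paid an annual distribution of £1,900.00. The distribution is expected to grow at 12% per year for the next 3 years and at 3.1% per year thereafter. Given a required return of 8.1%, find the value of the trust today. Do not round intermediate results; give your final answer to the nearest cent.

£49694.45

D_1 = 2128.00000
D_2 = 2383.36000
D_3 = 2669.36320
Terminal value at year 3: TV = D_3×(1+g_2)/(r−g_2) = 2752.11346/0.05 = 55042.26918
P_0 = D_1/(1+r)^1 + D_2/(1+r)^2 + D_3/(1+r)^3 + TV/(1+r)^3
    = 1968.54764 + 2039.56832 + 2113.15127 + 43573.17918 = 49694.44642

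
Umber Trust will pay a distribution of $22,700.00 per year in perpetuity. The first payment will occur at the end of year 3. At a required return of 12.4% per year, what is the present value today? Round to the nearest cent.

Value at end of year 2: C / r = $22,700.00 / 0.124 = $183,064.5161
Discount to today: PV = $183,064.5161 / (1 + 0.124)^2 = $183,064.5161 / 1.263376 = $144,901.06

$144901.06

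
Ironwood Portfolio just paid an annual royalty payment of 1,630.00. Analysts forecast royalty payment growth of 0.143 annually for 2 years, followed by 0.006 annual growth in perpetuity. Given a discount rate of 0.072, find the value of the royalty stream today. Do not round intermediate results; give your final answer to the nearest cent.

D_1 = 1863.09000
D_2 = 2129.51187
Terminal value at year 2: TV = D_2×(1+g_2)/(r−g_2) = 2142.28894/0.066 = 32458.92335
P_0 = D_1/(1+r)^1 + D_2/(1+r)^2 + TV/(1+r)^2
    = 1737.95709 + 1853.06432 + 28245.19255 = 31836.21396

31836.21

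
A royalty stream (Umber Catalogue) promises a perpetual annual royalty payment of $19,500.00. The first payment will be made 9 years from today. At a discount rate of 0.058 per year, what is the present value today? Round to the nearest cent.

Value at end of year 8: C / r = $19,500.00 / 0.058 = $336,206.8966
Discount to today: PV = $336,206.8966 / (1 + 0.058)^8 = $336,206.8966 / 1.569948 = $214,151.58

$214151.58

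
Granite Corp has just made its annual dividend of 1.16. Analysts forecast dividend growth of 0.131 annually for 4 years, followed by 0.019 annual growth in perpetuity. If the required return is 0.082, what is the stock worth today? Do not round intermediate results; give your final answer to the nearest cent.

27.59

D_1 = 1.31196
D_2 = 1.48383
D_3 = 1.67821
D_4 = 1.89805
Terminal value at year 4: TV = D_4×(1+g_2)/(r−g_2) = 1.93412/0.063 = 30.70026
P_0 = D_1/(1+r)^1 + D_2/(1+r)^2 + D_3/(1+r)^3 + D_4/(1+r)^4 + TV/(1+r)^4
    = 1.21253 + 1.26744 + 1.32484 + 1.38484 + 22.39923 = 27.58888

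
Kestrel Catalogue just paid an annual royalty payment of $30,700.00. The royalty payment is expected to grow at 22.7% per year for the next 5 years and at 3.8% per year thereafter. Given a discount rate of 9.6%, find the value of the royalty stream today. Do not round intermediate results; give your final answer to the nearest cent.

D_1 = 37668.90000
D_2 = 46219.74030
D_3 = 56711.62135
D_4 = 69585.15939
D_5 = 85380.99058
Terminal value at year 5: TV = D_5×(1+g_2)/(r−g_2) = 88625.46822/0.058 = 1528025.31411
P_0 = D_1/(1+r)^1 + D_2/(1+r)^2 + D_3/(1+r)^3 + D_4/(1+r)^4 + D_5/(1+r)^5 + TV/(1+r)^5
    = 34369.43431 + 38477.45976 + 43076.49920 + 48225.24135 + 53989.38972 + 966223.90569 = 1184361.93003

$1184361.93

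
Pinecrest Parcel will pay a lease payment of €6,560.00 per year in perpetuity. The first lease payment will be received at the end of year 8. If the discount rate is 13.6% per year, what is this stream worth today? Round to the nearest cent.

€19756.80

Value at end of year 7: C / r = €6,560.00 / 0.136 = €48,235.2941
Discount to today: PV = €48,235.2941 / (1 + 0.136)^7 = €48,235.2941 / 2.441453 = €19,756.80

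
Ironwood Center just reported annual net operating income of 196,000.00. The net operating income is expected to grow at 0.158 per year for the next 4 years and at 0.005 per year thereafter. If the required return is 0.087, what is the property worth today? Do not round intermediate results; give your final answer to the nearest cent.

4014689.54

D_1 = 226968.00000
D_2 = 262828.94400
D_3 = 304355.91715
D_4 = 352444.15206
Terminal value at year 4: TV = D_4×(1+g_2)/(r−g_2) = 354206.37282/0.082 = 4319589.91247
P_0 = D_1/(1+r)^1 + D_2/(1+r)^2 + D_3/(1+r)^3 + D_4/(1+r)^4 + TV/(1+r)^4
    = 208802.20791 + 222440.62260 + 236969.86289 + 252448.11521 + 3094028.72908 = 4014689.53769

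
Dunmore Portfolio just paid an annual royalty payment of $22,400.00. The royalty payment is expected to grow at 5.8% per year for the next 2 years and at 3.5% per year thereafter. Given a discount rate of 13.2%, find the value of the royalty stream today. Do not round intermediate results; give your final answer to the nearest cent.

$249285.78

D_1 = 23699.20000
D_2 = 25073.75360
Terminal value at year 2: TV = D_2×(1+g_2)/(r−g_2) = 25951.33498/0.097 = 267539.53584
P_0 = D_1/(1+r)^1 + D_2/(1+r)^2 + TV/(1+r)^2
    = 20935.68905 + 19567.10160 + 208782.99129 = 249285.78194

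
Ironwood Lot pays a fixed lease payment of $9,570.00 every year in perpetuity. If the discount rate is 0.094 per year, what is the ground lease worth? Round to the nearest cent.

Level perpetuity: PV = C / r = $9,570.00 / 0.094 = $101,808.51

$101808.51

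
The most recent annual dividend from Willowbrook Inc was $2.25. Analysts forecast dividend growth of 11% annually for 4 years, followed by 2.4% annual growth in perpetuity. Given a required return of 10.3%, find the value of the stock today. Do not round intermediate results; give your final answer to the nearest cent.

D_1 = 2.49750
D_2 = 2.77223
D_3 = 3.07717
D_4 = 3.41566
Terminal value at year 4: TV = D_4×(1+g_2)/(r−g_2) = 3.49763/0.079 = 44.27385
P_0 = D_1/(1+r)^1 + D_2/(1+r)^2 + D_3/(1+r)^3 + D_4/(1+r)^4 + TV/(1+r)^4
    = 2.26428 + 2.27865 + 2.29311 + 2.30766 + 29.91199 = 39.05569

$39.06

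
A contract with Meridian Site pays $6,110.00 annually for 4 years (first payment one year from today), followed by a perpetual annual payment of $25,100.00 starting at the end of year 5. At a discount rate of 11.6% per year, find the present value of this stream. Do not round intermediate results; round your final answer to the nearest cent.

$158210.74

PV of 4-year annuity: $6,110.00 × [1 − (1+0.116)^−4] / 0.116 = 18715.63835
Perpetuity value at year 4: $25,100.00 / 0.116 = 216379.31034
PV of perpetuity: 216379.31034 / (1+0.116)^4 = 139495.10042
Total PV = 18715.63835 + 139495.10042 = 158210.73877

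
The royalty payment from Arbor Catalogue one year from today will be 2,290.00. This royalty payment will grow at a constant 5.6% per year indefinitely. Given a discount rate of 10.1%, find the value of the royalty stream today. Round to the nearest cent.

Growing perpetuity: P = D₁ / (r − g) = 2,290.0000 / (0.101 − 0.056) = 50,888.89

50888.89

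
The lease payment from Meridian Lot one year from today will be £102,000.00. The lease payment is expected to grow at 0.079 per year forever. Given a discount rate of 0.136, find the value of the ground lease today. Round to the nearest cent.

£1789473.68

Growing perpetuity: P = D₁ / (r − g) = £102,000.0000 / (0.136 − 0.079) = £1,789,473.68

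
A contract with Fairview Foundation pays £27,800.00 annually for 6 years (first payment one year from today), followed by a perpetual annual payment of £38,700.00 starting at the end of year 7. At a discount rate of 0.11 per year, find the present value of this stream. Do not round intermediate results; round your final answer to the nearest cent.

£305705.32

PV of 6-year annuity: £27,800.00 × [1 − (1+0.11)^−6] / 0.11 = 117608.95233
Perpetuity value at year 6: £38,700.00 / 0.11 = 351818.18182
PV of perpetuity: 351818.18182 / (1+0.11)^6 = 188096.36688
Total PV = 117608.95233 + 188096.36688 = 305705.31921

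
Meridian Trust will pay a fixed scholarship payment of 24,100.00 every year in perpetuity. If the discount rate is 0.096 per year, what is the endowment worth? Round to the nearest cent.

Level perpetuity: PV = C / r = 24,100.00 / 0.096 = 251,041.67

251041.67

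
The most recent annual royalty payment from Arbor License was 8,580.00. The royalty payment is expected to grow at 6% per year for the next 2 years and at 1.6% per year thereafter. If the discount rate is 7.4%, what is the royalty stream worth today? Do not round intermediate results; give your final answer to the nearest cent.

163231.02

D_1 = 9094.80000
D_2 = 9640.48800
Terminal value at year 2: TV = D_2×(1+g_2)/(r−g_2) = 9794.73581/0.058 = 168874.75531
P_0 = D_1/(1+r)^1 + D_2/(1+r)^2 + TV/(1+r)^2
    = 8468.15642 + 8357.77077 + 146405.08802 = 163231.01522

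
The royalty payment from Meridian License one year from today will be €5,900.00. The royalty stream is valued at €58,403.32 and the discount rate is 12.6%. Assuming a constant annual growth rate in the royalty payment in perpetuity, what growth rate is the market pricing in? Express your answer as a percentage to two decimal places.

2.50%

P = D₁/(r−g) ⇒ g = r − D₁/P = 0.126 − €5,900.00/€58,403.32 = 0.024978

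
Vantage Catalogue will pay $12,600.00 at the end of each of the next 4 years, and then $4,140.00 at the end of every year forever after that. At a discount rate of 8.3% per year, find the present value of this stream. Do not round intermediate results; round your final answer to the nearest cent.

PV of 4-year annuity: $12,600.00 × [1 − (1+0.083)^−4] / 0.083 = 41455.63100
Perpetuity value at year 4: $4,140.00 / 0.083 = 49879.51807
PV of perpetuity: 49879.51807 / (1+0.083)^4 = 36258.38217
Total PV = 41455.63100 + 36258.38217 = 77714.01317

$77714.01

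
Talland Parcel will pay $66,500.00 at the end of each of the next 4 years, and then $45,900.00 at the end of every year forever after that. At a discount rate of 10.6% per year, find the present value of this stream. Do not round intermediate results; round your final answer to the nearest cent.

$497478.92

PV of 4-year annuity: $66,500.00 × [1 − (1+0.106)^−4] / 0.106 = 208087.05820
Perpetuity value at year 4: $45,900.00 / 0.106 = 433018.86792
PV of perpetuity: 433018.86792 / (1+0.106)^4 = 289391.86084
Total PV = 208087.05820 + 289391.86084 = 497478.91904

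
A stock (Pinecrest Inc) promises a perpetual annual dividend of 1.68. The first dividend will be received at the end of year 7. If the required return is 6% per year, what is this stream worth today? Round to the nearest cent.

19.74

Value at end of year 6: C / r = 1.68 / 0.06 = 28.0000
Discount to today: PV = 28.0000 / (1 + 0.06)^6 = 28.0000 / 1.418519 = 19.74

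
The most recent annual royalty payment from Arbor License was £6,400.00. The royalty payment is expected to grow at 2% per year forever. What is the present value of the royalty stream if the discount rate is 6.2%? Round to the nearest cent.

D₁ = D₀ × (1 + g) = £6,400.00 × 1.02 = £6,528.0000
Growing perpetuity: P = D₁ / (r − g) = £6,528.0000 / (0.062 − 0.02) = £155,428.57

£155428.57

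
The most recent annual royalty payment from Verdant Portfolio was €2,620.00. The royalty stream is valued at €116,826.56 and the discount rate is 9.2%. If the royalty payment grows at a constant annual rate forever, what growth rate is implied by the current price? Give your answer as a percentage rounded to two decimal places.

6.80%

P = D₀(1+g)/(r−g) ⇒ P(r−g) = D₀(1+g) ⇒ g(P+D₀) = P·r − D₀
g = (P·r − D₀)/(P + D₀) = (€116,826.56×0.092 − €2,620.00) / (€116,826.56 + €2,620.00) = 0.068048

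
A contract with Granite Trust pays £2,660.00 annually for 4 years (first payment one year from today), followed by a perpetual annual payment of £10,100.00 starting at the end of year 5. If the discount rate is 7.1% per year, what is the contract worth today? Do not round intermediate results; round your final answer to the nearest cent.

PV of 4-year annuity: £2,660.00 × [1 − (1+0.071)^−4] / 0.071 = 8989.67912
Perpetuity value at year 4: £10,100.00 / 0.071 = 142253.52113
PV of perpetuity: 142253.52113 / (1+0.071)^4 = 108119.77711
Total PV = 8989.67912 + 108119.77711 = 117109.45623

£117109.46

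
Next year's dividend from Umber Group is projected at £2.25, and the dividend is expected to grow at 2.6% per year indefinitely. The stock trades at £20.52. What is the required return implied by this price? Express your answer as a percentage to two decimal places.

P = D₁/(r − g) ⇒ r = D₁/P + g = £2.2500/£20.52 + 0.026 = 0.109649 + 0.026 = 0.135649

13.56%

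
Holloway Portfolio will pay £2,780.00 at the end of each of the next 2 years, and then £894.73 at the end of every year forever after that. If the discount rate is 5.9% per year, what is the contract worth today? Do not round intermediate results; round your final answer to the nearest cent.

£18626.21

PV of 2-year annuity: £2,780.00 × [1 − (1+0.059)^−2] / 0.059 = 5103.98304
Perpetuity value at year 2: £894.73 / 0.059 = 15164.91525
PV of perpetuity: 15164.91525 / (1+0.059)^2 = 13522.22218
Total PV = 5103.98304 + 13522.22218 = 18626.20522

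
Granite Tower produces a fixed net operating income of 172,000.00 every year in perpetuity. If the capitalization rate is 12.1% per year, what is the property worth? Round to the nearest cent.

1421487.60

Level perpetuity: PV = C / r = 172,000.00 / 0.121 = 1,421,487.60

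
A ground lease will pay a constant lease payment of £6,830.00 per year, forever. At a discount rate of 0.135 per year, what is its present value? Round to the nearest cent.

£50592.59

Level perpetuity: PV = C / r = £6,830.00 / 0.135 = £50,592.59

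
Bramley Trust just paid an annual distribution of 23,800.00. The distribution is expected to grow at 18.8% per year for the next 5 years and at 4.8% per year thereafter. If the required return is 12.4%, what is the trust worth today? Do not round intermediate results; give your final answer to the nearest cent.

573825.81

D_1 = 28274.40000
D_2 = 33589.98720
D_3 = 39904.90479
D_4 = 47407.02689
D_5 = 56319.54795
Terminal value at year 5: TV = D_5×(1+g_2)/(r−g_2) = 59022.88625/0.076 = 776616.92438
P_0 = D_1/(1+r)^1 + D_2/(1+r)^2 + D_3/(1+r)^3 + D_4/(1+r)^4 + D_5/(1+r)^5 + TV/(1+r)^5
    = 25155.16014 + 26587.48243 + 28101.36043 + 29701.43789 + 31392.62297 + 432887.74831 = 573825.81217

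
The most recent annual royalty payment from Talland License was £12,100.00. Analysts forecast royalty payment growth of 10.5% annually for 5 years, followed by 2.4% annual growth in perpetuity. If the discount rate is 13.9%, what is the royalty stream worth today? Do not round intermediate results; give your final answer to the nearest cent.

£147886.41

D_1 = 13370.50000
D_2 = 14774.40250
D_3 = 16325.71476
D_4 = 18039.91481
D_5 = 19934.10587
Terminal value at year 5: TV = D_5×(1+g_2)/(r−g_2) = 20412.52441/0.115 = 177500.21225
P_0 = D_1/(1+r)^1 + D_2/(1+r)^2 + D_3/(1+r)^3 + D_4/(1+r)^4 + D_5/(1+r)^5 + TV/(1+r)^5
    = 11738.80597 + 11388.39385 + 11048.44180 + 10718.63756 + 10398.67823 + 92593.44792 = 147886.40534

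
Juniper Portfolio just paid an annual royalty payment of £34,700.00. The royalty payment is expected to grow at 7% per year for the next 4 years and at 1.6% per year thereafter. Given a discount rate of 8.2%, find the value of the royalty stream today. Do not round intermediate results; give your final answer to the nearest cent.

£645858.03

D_1 = 37129.00000
D_2 = 39728.03000
D_3 = 42508.99210
D_4 = 45484.62155
Terminal value at year 4: TV = D_4×(1+g_2)/(r−g_2) = 46212.37549/0.066 = 700187.50745
P_0 = D_1/(1+r)^1 + D_2/(1+r)^2 + D_3/(1+r)^3 + D_4/(1+r)^4 + TV/(1+r)^4
    = 34315.15712 + 33934.58236 + 33558.22840 + 33186.04842 + 510864.01803 = 645858.03432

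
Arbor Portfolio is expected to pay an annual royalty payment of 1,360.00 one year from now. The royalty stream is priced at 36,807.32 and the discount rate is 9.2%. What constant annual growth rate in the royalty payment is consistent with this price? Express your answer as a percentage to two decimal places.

P = D₁/(r−g) ⇒ g = r − D₁/P = 0.092 − 1,360.00/36,807.32 = 0.055051

5.51%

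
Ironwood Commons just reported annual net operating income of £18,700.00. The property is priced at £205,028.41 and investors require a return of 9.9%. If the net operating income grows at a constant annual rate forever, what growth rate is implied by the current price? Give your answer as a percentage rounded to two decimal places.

P = D₀(1+g)/(r−g) ⇒ P(r−g) = D₀(1+g) ⇒ g(P+D₀) = P·r − D₀
g = (P·r − D₀)/(P + D₀) = (£205,028.41×0.099 − £18,700.00) / (£205,028.41 + £18,700.00) = 0.007142

0.71%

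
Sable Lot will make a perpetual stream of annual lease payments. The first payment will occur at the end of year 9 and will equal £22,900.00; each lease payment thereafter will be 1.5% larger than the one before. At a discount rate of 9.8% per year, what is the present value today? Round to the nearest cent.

£130598.64

Value at end of year 8: C₁ / (r − g) = £22,900.00 / (0.098 − 0.015) = £275,903.6145
Discount to today: PV = £275,903.6145 / (1 + 0.098)^8 = £275,903.6145 / 2.112607 = £130,598.64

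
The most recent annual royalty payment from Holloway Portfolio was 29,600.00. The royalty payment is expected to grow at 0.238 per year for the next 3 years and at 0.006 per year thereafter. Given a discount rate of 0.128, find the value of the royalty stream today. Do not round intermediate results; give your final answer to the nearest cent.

D_1 = 36644.80000
D_2 = 45366.26240
D_3 = 56163.43285
Terminal value at year 3: TV = D_3×(1+g_2)/(r−g_2) = 56500.41345/0.122 = 463118.14302
P_0 = D_1/(1+r)^1 + D_2/(1+r)^2 + D_3/(1+r)^3 + TV/(1+r)^3
    = 32486.52482 + 35654.53700 + 39131.48652 + 322674.38888 = 429946.93723

429946.94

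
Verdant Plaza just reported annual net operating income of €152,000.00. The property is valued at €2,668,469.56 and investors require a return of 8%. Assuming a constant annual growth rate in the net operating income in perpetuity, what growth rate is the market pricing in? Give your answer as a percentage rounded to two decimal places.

P = D₀(1+g)/(r−g) ⇒ P(r−g) = D₀(1+g) ⇒ g(P+D₀) = P·r − D₀
g = (P·r − D₀)/(P + D₀) = (€2,668,469.56×0.08 − €152,000.00) / (€2,668,469.56 + €152,000.00) = 0.021797

2.18%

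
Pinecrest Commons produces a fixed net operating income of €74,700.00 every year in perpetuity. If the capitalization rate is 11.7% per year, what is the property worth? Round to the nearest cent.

€638461.54

Level perpetuity: PV = C / r = €74,700.00 / 0.117 = €638,461.54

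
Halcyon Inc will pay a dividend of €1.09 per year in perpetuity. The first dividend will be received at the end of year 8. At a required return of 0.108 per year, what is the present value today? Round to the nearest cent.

Value at end of year 7: C / r = €1.09 / 0.108 = €10.0926
Discount to today: PV = €10.0926 / (1 + 0.108)^7 = €10.0926 / 2.050115 = €4.92

€4.92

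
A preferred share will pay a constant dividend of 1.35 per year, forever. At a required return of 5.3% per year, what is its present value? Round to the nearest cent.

25.47

Level perpetuity: PV = C / r = 1.35 / 0.053 = 25.47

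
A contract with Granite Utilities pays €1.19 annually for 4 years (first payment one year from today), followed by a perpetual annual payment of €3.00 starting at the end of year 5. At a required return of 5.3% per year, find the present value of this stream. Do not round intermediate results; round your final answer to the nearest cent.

€50.23

PV of 4-year annuity: €1.19 × [1 − (1+0.053)^−4] / 0.053 = 4.19044
Perpetuity value at year 4: €3.00 / 0.053 = 56.60377
PV of perpetuity: 56.60377 / (1+0.053)^4 = 46.03964
Total PV = 4.19044 + 46.03964 = 50.23008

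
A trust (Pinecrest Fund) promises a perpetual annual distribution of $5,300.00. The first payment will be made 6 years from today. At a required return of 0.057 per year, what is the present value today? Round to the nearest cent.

Value at end of year 5: C / r = $5,300.00 / 0.057 = $92,982.4561
Discount to today: PV = $92,982.4561 / (1 + 0.057)^5 = $92,982.4561 / 1.319395 = $70,473.54

$70473.54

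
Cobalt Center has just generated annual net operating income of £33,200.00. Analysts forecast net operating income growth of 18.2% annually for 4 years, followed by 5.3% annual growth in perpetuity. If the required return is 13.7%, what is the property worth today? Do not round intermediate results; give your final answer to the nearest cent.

£632558.61

D_1 = 39242.40000
D_2 = 46384.51680
D_3 = 54826.49886
D_4 = 64804.92165
Terminal value at year 4: TV = D_4×(1+g_2)/(r−g_2) = 68239.58250/0.084 = 812375.98211
P_0 = D_1/(1+r)^1 + D_2/(1+r)^2 + D_3/(1+r)^3 + D_4/(1+r)^4 + TV/(1+r)^4
    = 34513.98417 + 35879.97299 + 37300.02469 + 38776.27896 + 486088.35417 = 632558.61498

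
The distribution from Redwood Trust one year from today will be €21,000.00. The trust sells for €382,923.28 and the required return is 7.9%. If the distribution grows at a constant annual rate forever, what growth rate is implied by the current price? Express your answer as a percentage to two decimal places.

2.42%

P = D₁/(r−g) ⇒ g = r − D₁/P = 0.079 − €21,000.00/€382,923.28 = 0.024159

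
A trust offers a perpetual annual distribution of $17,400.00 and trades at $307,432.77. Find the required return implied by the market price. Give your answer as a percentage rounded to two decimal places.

P = C/r ⇒ r = C/P = $17,400.00/$307,432.77 = 0.056598

5.66%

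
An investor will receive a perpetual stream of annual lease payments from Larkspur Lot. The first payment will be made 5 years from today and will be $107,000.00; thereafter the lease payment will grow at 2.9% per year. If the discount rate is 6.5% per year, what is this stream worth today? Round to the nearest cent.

Value at end of year 4: C₁ / (r − g) = $107,000.00 / (0.065 − 0.029) = $2,972,222.2222
Discount to today: PV = $2,972,222.2222 / (1 + 0.065)^4 = $2,972,222.2222 / 1.286466 = $2,310,376.96

$2310376.96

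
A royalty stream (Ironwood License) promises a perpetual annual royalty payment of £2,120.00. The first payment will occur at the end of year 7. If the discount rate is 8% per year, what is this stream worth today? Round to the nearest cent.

Value at end of year 6: C / r = £2,120.00 / 0.08 = £26,500.0000
Discount to today: PV = £26,500.0000 / (1 + 0.08)^6 = £26,500.0000 / 1.586874 = £16,699.50

£16699.50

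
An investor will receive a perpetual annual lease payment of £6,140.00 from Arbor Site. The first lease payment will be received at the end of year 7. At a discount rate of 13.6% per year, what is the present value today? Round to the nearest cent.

Value at end of year 6: C / r = £6,140.00 / 0.136 = £45,147.0588
Discount to today: PV = £45,147.0588 / (1 + 0.136)^6 = £45,147.0588 / 2.149166 = £21,006.78

£21006.78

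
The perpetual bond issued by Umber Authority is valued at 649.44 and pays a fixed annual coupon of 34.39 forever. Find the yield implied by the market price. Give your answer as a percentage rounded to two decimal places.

5.30%

P = C/r ⇒ r = C/P = 34.39/649.44 = 0.052953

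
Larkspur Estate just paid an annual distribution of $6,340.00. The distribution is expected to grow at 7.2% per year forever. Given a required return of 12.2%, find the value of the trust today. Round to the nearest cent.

D₁ = D₀ × (1 + g) = $6,340.00 × 1.072 = $6,796.4800
Growing perpetuity: P = D₁ / (r − g) = $6,796.4800 / (0.122 − 0.072) = $135,929.60

$135929.60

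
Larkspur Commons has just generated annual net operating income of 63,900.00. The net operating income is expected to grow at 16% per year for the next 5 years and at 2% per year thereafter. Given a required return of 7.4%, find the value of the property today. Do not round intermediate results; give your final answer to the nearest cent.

2179044.59

D_1 = 74124.00000
D_2 = 85983.84000
D_3 = 99741.25440
D_4 = 115699.85510
D_5 = 134211.83192
Terminal value at year 5: TV = D_5×(1+g_2)/(r−g_2) = 136896.06856/0.054 = 2535112.38072
P_0 = D_1/(1+r)^1 + D_2/(1+r)^2 + D_3/(1+r)^3 + D_4/(1+r)^4 + D_5/(1+r)^5 + TV/(1+r)^5
    = 69016.75978 + 74543.24147 + 80512.25336 + 86959.23082 + 93922.44669 + 1774090.65972 = 2179044.59184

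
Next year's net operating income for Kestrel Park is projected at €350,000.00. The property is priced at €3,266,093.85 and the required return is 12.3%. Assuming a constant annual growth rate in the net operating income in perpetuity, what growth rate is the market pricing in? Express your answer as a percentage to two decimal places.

1.58%

P = D₁/(r−g) ⇒ g = r − D₁/P = 0.123 − €350,000.00/€3,266,093.85 = 0.015838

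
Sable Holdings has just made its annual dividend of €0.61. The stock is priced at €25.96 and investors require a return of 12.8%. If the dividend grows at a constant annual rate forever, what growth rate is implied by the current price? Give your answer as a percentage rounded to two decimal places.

10.21%

P = D₀(1+g)/(r−g) ⇒ P(r−g) = D₀(1+g) ⇒ g(P+D₀) = P·r − D₀
g = (P·r − D₀)/(P + D₀) = (€25.96×0.128 − €0.61) / (€25.96 + €0.61) = 0.102103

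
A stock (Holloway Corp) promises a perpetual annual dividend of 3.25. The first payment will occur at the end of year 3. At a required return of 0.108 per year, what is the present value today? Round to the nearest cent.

Value at end of year 2: C / r = 3.25 / 0.108 = 30.0926
Discount to today: PV = 30.0926 / (1 + 0.108)^2 = 30.0926 / 1.227664 = 24.51

24.51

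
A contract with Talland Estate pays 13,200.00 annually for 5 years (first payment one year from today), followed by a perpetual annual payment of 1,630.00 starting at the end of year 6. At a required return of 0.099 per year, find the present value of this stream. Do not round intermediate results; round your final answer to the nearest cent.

PV of 5-year annuity: 13,200.00 × [1 − (1+0.099)^−5] / 0.099 = 50166.47914
Perpetuity value at year 5: 1,630.00 / 0.099 = 16464.64646
PV of perpetuity: 16464.64646 / (1+0.099)^5 = 10269.84639
Total PV = 50166.47914 + 10269.84639 = 60436.32553

60436.33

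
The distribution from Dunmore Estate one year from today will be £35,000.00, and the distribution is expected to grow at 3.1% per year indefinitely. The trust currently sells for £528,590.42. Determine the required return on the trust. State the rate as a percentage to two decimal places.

9.72%

P = D₁/(r − g) ⇒ r = D₁/P + g = £35,000.0000/£528,590.42 + 0.031 = 0.066214 + 0.031 = 0.097214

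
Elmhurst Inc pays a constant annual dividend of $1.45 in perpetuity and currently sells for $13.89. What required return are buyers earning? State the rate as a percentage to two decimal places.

P = C/r ⇒ r = C/P = $1.45/$13.89 = 0.104392

10.44%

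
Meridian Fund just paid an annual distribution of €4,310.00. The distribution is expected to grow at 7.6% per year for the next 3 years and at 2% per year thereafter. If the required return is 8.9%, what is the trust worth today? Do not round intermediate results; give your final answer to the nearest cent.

€74082.18

D_1 = 4637.56000
D_2 = 4990.01456
D_3 = 5369.25567
Terminal value at year 3: TV = D_3×(1+g_2)/(r−g_2) = 5476.64078/0.069 = 79371.60551
P_0 = D_1/(1+r)^1 + D_2/(1+r)^2 + D_3/(1+r)^3 + TV/(1+r)^3
    = 4258.54913 + 4207.71245 + 4157.48264 + 61458.43909 = 74082.18331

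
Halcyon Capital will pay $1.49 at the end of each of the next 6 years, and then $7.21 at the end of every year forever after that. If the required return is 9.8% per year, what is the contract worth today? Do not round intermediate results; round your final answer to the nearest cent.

$48.51

PV of 6-year annuity: $1.49 × [1 − (1+0.098)^−6] / 0.098 = 6.52755
Perpetuity value at year 6: $7.21 / 0.098 = 73.57143
PV of perpetuity: 73.57143 / (1+0.098)^6 = 41.98510
Total PV = 6.52755 + 41.98510 = 48.51265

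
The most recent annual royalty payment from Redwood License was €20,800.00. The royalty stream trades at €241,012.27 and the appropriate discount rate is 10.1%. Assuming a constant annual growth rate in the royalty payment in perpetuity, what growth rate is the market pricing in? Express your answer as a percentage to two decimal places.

1.35%

P = D₀(1+g)/(r−g) ⇒ P(r−g) = D₀(1+g) ⇒ g(P+D₀) = P·r − D₀
g = (P·r − D₀)/(P + D₀) = (€241,012.27×0.101 − €20,800.00) / (€241,012.27 + €20,800.00) = 0.013530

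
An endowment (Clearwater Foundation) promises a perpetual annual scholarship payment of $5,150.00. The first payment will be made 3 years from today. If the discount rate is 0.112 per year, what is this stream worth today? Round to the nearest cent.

Value at end of year 2: C / r = $5,150.00 / 0.112 = $45,982.1429
Discount to today: PV = $45,982.1429 / (1 + 0.112)^2 = $45,982.1429 / 1.236544 = $37,186.01

$37186.01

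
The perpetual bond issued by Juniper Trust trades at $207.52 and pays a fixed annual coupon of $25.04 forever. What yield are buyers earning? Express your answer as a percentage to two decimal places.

12.07%

P = C/r ⇒ r = C/P = $25.04/$207.52 = 0.120663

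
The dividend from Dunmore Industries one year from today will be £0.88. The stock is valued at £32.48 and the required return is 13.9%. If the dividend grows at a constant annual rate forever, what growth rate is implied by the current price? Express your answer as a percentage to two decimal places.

11.19%

P = D₁/(r−g) ⇒ g = r − D₁/P = 0.139 − £0.88/£32.48 = 0.111906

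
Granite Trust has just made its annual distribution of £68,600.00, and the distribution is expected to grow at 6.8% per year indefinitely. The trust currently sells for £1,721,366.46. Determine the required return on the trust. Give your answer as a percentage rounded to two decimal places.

11.06%

D₁ = £68,600.00 × 1.068 = £73,264.8000
P = D₁/(r − g) ⇒ r = D₁/P + g = £73,264.8000/£1,721,366.46 + 0.068 = 0.042562 + 0.068 = 0.110562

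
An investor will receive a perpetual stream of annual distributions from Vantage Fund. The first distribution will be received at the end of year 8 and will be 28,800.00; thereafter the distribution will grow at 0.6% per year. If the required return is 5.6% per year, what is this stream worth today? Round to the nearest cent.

Value at end of year 7: C₁ / (r − g) = 28,800.00 / (0.056 − 0.006) = 576,000.0000
Discount to today: PV = 576,000.0000 / (1 + 0.056)^7 = 576,000.0000 / 1.464359 = 393,346.29

393346.29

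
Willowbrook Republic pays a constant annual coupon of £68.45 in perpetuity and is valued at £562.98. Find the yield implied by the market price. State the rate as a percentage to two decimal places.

P = C/r ⇒ r = C/P = £68.45/£562.98 = 0.121585

12.16%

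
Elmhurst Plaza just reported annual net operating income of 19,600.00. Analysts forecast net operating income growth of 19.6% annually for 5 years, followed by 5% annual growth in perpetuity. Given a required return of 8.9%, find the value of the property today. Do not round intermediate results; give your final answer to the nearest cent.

974096.76

D_1 = 23441.60000
D_2 = 28036.15360
D_3 = 33531.23971
D_4 = 40103.36269
D_5 = 47963.62177
Terminal value at year 5: TV = D_5×(1+g_2)/(r−g_2) = 50361.80286/0.039 = 1291328.27855
P_0 = D_1/(1+r)^1 + D_2/(1+r)^2 + D_3/(1+r)^3 + D_4/(1+r)^4 + D_5/(1+r)^5 + TV/(1+r)^5
    = 21525.80349 + 23640.82734 + 25963.66345 + 28514.73048 + 31316.45330 + 843135.28128 = 974096.75935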